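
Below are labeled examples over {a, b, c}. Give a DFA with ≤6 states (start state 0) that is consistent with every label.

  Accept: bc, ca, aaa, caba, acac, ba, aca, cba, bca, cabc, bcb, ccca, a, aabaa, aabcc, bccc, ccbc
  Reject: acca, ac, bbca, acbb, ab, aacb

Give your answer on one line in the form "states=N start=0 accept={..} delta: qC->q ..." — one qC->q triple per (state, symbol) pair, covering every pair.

Fold the examples into a partial DFA from state 0: repeatedly fix the first undefined (state, symbol) met by the shortest-then-alphabetical prefix, trying targets in increasing order and rejecting any under which an Accept and a Reject string meet in one state with the same remainder; add a state when all current targets are rejected. Accepting states are where Accept strings end.
a: 0a undefined. 0a->0: ok.
b: 0b undefined. 0b->0: no, bc/ac meet in 0 with "c" left. Open state 1: 0b->1.
c: 0c undefined. 0c->0: no, ca/acca meet in 0. 0c->1: no, bca/acca meet in 1 with "ca" left. Open state 2: 0c->2.
ba: 1a undefined. 1a->0: ok.
bb: 1b undefined. 1b->0: no, ca/bbca meet in 2 with "a" left. 1b->1: no, bca/bbca meet in 1 with "ca" left. 1b->2: ok.
bc: 1c undefined. 1c->0: no, bcb/ab meet in 1. 1c->1: no, bc/ab meet in 1. 1c->2: no, bc/ac meet in 2. Open state 3: 1c->3.
ca: 2a undefined. 2a->0: no, acac/ac meet in 2. 2a->1: no, ca/ab meet in 1. 2a->2: no, ca/ac meet in 2. 2a->3: ok.
cb: 2b undefined. 2b->0: no, aaa/aacb meet in 0. 2b->1: ok.
cc: 2c undefined. 2c->0: no, aaa/acca meet in 0. 2c->1: no, aaa/acca meet in 0. 2c->2: no, bc/acca meet in 3. 2c->3: no, bca/acca meet in 3 with "a" left. Open state 4: 2c->4.
bca: 3a undefined. 3a->0: ok.
bcb: 3b undefined. 3b->0: no, cabc/ac meet in 2. 3b->1: no, bcb/ab meet in 1. 3b->2: no, bcb/ac meet in 2. 3b->3: ok.
bcc: 3c undefined. 3c->0: no, bccc/ac meet in 2. 3c->1: no, acac/ab meet in 1. 3c->2: no, acac/ac meet in 2. 3c->3: ok.
ccb: 4b undefined. 4b->0: no, ccbc/ac meet in 2. 4b->1: ok.
ccc: 4c undefined. 4c->0: ok.
acca: 4a undefined. 4a->0: no, aaa/acca meet in 0. 4a->1: ok.
All examples now run through 5 states with every (state, symbol) defined. Accept strings end in {0,3}, Reject strings end in {1,2}; accept={0,3}.

states=5 start=0 accept={0,3} delta: 0a->0 0b->1 0c->2 1a->0 1b->2 1c->3 2a->3 2b->1 2c->4 3a->0 3b->3 3c->3 4a->1 4b->1 4c->0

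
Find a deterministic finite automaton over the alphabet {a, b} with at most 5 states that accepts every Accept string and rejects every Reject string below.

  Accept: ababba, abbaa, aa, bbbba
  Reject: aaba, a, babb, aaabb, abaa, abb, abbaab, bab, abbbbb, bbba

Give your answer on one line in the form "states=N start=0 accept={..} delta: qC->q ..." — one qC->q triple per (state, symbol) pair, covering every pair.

Grow the machine one transition at a time. Run the examples from 0; the earliest place one falls off (shortest prefix, ties alphabetical) gets sent to the lowest-numbered state that keeps every Accept/Reject pair distinguishable — a pair clashes when both reach the same state with identical unread suffix — and to a fresh state only if none does.
a: 0a undefined. 0a->0: no, aa/a meet in 0. Open state 1: 0a->1.
b: 0b undefined. 0b->0: no, bbbba/a meet in 1. 0b->1: ok.
aa: 1a undefined. 1a->0: no, aa/aaba meet in 0. 1a->1: no, aa/a meet in 1. Open state 2: 1a->2.
ab: 1b undefined. 1b->0: no, ababba/abaa meet in 2. 1b->1: no, abbaa/abaa meet in 2 with "a" left. 1b->2: ok.
aaa: 2a undefined. 2a->0: no, aa/aaabb meet in 2. 2a->1: no, ababba/aaba meet in 2 with "ba" left. 2a->2: no, aa/abaa meet in 2. Open state 3: 2a->3.
aab: 2b undefined. 2b->0: ok.
aaab: 3b undefined. 3b->0: ok.
abaa: 3a undefined. 3a->0: ok.
All examples now run through 4 states with every (state, symbol) defined. Accept strings end in {2}, Reject strings end in {0,1}; accept={2}.

states=4 start=0 accept={2} delta: 0a->1 0b->1 1a->2 1b->2 2a->3 2b->0 3a->0 3b->0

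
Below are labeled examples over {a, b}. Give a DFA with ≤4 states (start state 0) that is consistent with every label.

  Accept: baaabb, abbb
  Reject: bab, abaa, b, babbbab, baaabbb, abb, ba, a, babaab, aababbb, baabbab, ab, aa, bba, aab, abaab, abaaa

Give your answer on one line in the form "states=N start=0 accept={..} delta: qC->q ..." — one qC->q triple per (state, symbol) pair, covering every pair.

Fold the examples into a partial DFA from state 0: repeatedly fix the first undefined (state, symbol) met by the shortest-then-alphabetical prefix, trying targets in increasing order and rejecting any under which an Accept and a Reject string meet in one state with the same remainder; add a state when all current targets are rejected. Accepting states are where Accept strings end.
a: 0a undefined. 0a->0: ok.
b: 0b undefined. 0b->0: no, baaabb/bab meet in 0. Open state 1: 0b->1.
ba: 1a undefined. 1a->0: no, baaabb/abb meet in 1 with "b" left. 1a->1: ok.
bb: 1b undefined. 1b->0: no, baaabb/abaa meet in 1. 1b->1: no, baaabb/bab meet in 1. Open state 2: 1b->2.
bba: 2a undefined. 2a->0: ok.
abbb: 2b undefined. 2b->0: no, baaabb/a meet in 0. 2b->1: no, baaabb/abaa meet in 1. 2b->2: no, baaabb/bab meet in 2. Open state 3: 2b->3.
babbb: 3b undefined. 3b->0: ok.
baabba: 3a undefined. 3a->0: ok.
All examples now run through 4 states with every (state, symbol) defined. Accept strings end in {3}, Reject strings end in {0,1,2}; accept={3}.

states=4 start=0 accept={3} delta: 0a->0 0b->1 1a->1 1b->2 2a->0 2b->3 3a->0 3b->0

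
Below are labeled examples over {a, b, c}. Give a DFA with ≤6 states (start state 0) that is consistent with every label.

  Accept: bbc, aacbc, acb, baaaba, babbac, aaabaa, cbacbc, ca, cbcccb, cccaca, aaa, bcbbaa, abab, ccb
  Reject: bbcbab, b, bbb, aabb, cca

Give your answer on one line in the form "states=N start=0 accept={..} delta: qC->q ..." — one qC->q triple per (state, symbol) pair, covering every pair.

Fold the examples into a partial DFA from state 0: repeatedly fix the first undefined (state, symbol) met by the shortest-then-alphabetical prefix, trying targets in increasing order and rejecting any under which an Accept and a Reject string meet in one state with the same remainder; add a state when all current targets are rejected. Accepting states are where Accept strings end.
a: 0a undefined. 0a->0: ok.
b: 0b undefined. 0b->0: no, baaaba/b meet in 0. Open state 1: 0b->1.
c: 0c undefined. 0c->0: no, acb/b meet in 1. 0c->1: no, acb/aabb meet in 1 with "b" left. Open state 2: 0c->2.
ba: 1a undefined. 1a->0: no, abab/b meet in 1. 1a->1: no, aaabaa/b meet in 1. 1a->2: ok.
bb: 1b undefined. 1b->0: no, aaa/aabb meet in 0. 1b->1: ok.
bc: 1c undefined. 1c->0: no, acb/bbcbab meet in 2 with "b" left. 1c->1: no, bbc/b meet in 1. 1c->2: ok.
ca: 2a undefined. 2a->0: ok.
cb: 2b undefined. 2b->0: ok.
cc: 2c undefined. 2c->0: no, acb/cca meet in 0. 2c->1: no, bbc/cca meet in 2. 2c->2: no, acb/cca meet in 0. Open state 3: 2c->3.
cca: 3a undefined. 3a->0: no, acb/cca meet in 0. 3a->1: ok.
ccb: 3b undefined. 3b->0: ok.
ccc: 3c undefined. 3c->0: no, cbcccb/bbcbab meet in 1. 3c->1: no, cbcccb/bbcbab meet in 1. 3c->2: ok.
All examples now run through 4 states with every (state, symbol) defined. Accept strings end in {0,2,3}, Reject strings end in {1}; accept={0,2,3}.

states=4 start=0 accept={0,2,3} delta: 0a->0 0b->1 0c->2 1a->2 1b->1 1c->2 2a->0 2b->0 2c->3 3a->1 3b->0 3c->2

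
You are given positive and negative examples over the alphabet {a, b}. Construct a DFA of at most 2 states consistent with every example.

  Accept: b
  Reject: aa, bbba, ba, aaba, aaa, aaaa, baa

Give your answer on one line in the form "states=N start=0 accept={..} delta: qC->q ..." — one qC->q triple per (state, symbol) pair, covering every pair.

Grow the machine one transition at a time. Run the examples from 0; the earliest place one falls off (shortest prefix, ties alphabetical) gets sent to the lowest-numbered state that keeps every Accept/Reject pair distinguishable — a pair clashes when both reach the same state with identical unread suffix — and to a fresh state only if none does.
a: 0a undefined. 0a->0: ok.
b: 0b undefined. 0b->0: no, b/aa meet in 0. Open state 1: 0b->1.
ba: 1a undefined. 1a->0: ok.
bb: 1b undefined. 1b->0: ok.
All examples now run through 2 states with every (state, symbol) defined. Accept strings end in {1}, Reject strings end in {0}; accept={1}.

states=2 start=0 accept={1} delta: 0a->0 0b->1 1a->0 1b->0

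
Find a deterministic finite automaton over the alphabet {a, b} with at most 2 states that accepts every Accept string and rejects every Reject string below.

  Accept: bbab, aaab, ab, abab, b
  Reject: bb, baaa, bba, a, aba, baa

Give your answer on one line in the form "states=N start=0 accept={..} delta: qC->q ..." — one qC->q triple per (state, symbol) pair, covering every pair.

Fold the examples into a partial DFA from state 0: repeatedly fix the first undefined (state, symbol) met by the shortest-then-alphabetical prefix, trying targets in increasing order and rejecting any under which an Accept and a Reject string meet in one state with the same remainder; add a state when all current targets are rejected. Accepting states are where Accept strings end.
a: 0a undefined. 0a->0: ok.
b: 0b undefined. 0b->0: no, bbab/bb meet in 0. Open state 1: 0b->1.
ba: 1a undefined. 1a->0: ok.
bb: 1b undefined. 1b->0: ok.
All examples now run through 2 states with every (state, symbol) defined. Accept strings end in {1}, Reject strings end in {0}; accept={1}.

states=2 start=0 accept={1} delta: 0a->0 0b->1 1a->0 1b->0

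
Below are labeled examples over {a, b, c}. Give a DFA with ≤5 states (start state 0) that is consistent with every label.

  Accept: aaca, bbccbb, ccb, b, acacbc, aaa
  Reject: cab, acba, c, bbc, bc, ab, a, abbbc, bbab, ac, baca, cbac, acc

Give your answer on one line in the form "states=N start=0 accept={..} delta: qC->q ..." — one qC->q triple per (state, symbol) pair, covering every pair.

states=5 start=0 accept={0,2,4} delta: 0a->1 0b->0 0c->1 1a->2 1b->1 1c->3 2a->0 2b->1 2c->1 3a->1 3b->4 3c->1 4a->1 4b->0 4c->0

Fold the examples into a partial DFA from state 0: repeatedly fix the first undefined (state, symbol) met by the shortest-then-alphabetical prefix, trying targets in increasing order and rejecting any under which an Accept and a Reject string meet in one state with the same remainder; add a state when all current targets are rejected. Accepting states are where Accept strings end.
a: 0a undefined. 0a->0: no, b/ab meet in 0 with "b" left. Open state 1: 0a->1.
b: 0b undefined. 0b->0: ok.
c: 0c undefined. 0c->0: no, bbccbb/c meet in 0. 0c->1: ok.
aa: 1a undefined. 1a->0: no, aaca/cab meet in 0. 1a->1: no, aaca/baca meet in 1 with "ca" left. Open state 2: 1a->2.
ab: 1b undefined. 1b->0: no, b/ab meet in 0. 1b->1: ok.
ac: 1c undefined. 1c->0: no, bbccbb/abbbc meet in 0. 1c->1: no, bbccbb/c meet in 1. 1c->2: no, ccb/cab meet in 2 with "b" left. Open state 3: 1c->3.
aaa: 2a undefined. 2a->0: ok.
aac: 2c undefined. 2c->0: no, aaca/c meet in 1. 2c->1: ok.
aca: 3a undefined. 3a->0: no, b/baca meet in 0. 3a->1: ok.
acb: 3b undefined. 3b->0: no, acacbc/acba meet in 1. 3b->1: no, aaca/acba meet in 2. 3b->2: no, bbccbb/cab meet in 2 with "b" left. 3b->3: no, bbccbb/abbbc meet in 3. Open state 4: 3b->4.
acc: 3c undefined. 3c->0: no, b/acc meet in 0. 3c->1: ok.
cab: 2b undefined. 2b->0: no, b/cab meet in 0. 2b->1: ok.
acba: 4a undefined. 4a->0: no, b/acba meet in 0. 4a->1: ok.
acacbc: 4c undefined. 4c->0: ok.
bbccbb: 4b undefined. 4b->0: ok.
All examples now run through 5 states with every (state, symbol) defined. Accept strings end in {0,2,4}, Reject strings end in {1,3}; accept={0,2,4}.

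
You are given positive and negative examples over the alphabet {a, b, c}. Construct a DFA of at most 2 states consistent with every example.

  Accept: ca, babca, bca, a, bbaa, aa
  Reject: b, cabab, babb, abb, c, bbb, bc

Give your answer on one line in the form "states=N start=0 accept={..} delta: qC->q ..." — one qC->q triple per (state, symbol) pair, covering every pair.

states=2 start=0 accept={0} delta: 0a->0 0b->1 0c->1 1a->0 1b->1 1c->1

Fold the examples into a partial DFA from state 0: repeatedly fix the first undefined (state, symbol) met by the shortest-then-alphabetical prefix, trying targets in increasing order and rejecting any under which an Accept and a Reject string meet in one state with the same remainder; add a state when all current targets are rejected. Accepting states are where Accept strings end.
a: 0a undefined. 0a->0: ok.
b: 0b undefined. 0b->0: no, a/b meet in 0. Open state 1: 0b->1.
c: 0c undefined. 0c->0: no, ca/c meet in 0. 0c->1: ok.
ba: 1a undefined. 1a->0: ok.
bb: 1b undefined. 1b->0: no, ca/babb meet in 0. 1b->1: ok.
bc: 1c undefined. 1c->0: no, ca/bc meet in 0. 1c->1: ok.
All examples now run through 2 states with every (state, symbol) defined. Accept strings end in {0}, Reject strings end in {1}; accept={0}.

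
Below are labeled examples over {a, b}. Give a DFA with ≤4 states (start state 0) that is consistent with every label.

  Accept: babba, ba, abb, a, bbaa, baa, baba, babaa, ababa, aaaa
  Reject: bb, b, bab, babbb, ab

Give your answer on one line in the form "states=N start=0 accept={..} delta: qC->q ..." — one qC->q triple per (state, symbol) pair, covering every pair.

Fold the examples into a partial DFA from state 0: repeatedly fix the first undefined (state, symbol) met by the shortest-then-alphabetical prefix, trying targets in increasing order and rejecting any under which an Accept and a Reject string meet in one state with the same remainder; add a state when all current targets are rejected. Accepting states are where Accept strings end.
a: 0a undefined. 0a->0: no, abb/bb meet in 0 with "bb" left. Open state 1: 0a->1.
b: 0b undefined. 0b->0: ok.
aa: 1a undefined. 1a->0: no, bbaa/bb meet in 0. 1a->1: ok.
ab: 1b undefined. 1b->0: no, abb/bb meet in 0. 1b->1: no, babba/bab meet in 1. Open state 2: 1b->2.
aba: 2a undefined. 2a->0: no, baba/bb meet in 0. 2a->1: ok.
abb: 2b undefined. 2b->0: no, abb/bb meet in 0. 2b->1: ok.
All examples now run through 3 states with every (state, symbol) defined. Accept strings end in {1}, Reject strings end in {0,2}; accept={1}.

states=3 start=0 accept={1} delta: 0a->1 0b->0 1a->1 1b->2 2a->1 2b->1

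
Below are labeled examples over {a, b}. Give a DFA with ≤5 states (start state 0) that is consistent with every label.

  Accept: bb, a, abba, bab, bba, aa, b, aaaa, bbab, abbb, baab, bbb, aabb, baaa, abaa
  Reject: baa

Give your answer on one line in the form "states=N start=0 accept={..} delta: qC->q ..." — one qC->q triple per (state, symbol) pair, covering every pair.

states=4 start=0 accept={0,1,2} delta: 0a->1 0b->1 1a->2 1b->0 2a->3 2b->0 3a->0 3b->0

State merging on the prefix tree: take the shortest (then alphabetical) example prefix whose next move is undefined and point that move at state 0, else 1, else 2, ...; a target is out if some Accept/Reject pair would then sit in one state with the same input left (inseparable). If every existing state is out, open a new one.
a: 0a undefined. 0a->0: no, abaa/baa meet in 0 with "baa" left. Open state 1: 0a->1.
b: 0b undefined. 0b->0: no, aa/baa meet in 1 with "a" left. 0b->1: ok.
aa: 1a undefined. 1a->0: no, a/baa meet in 1. 1a->1: no, a/baa meet in 1. Open state 2: 1a->2.
ab: 1b undefined. 1b->0: ok.
aaa: 2a undefined. 2a->0: no, bb/baa meet in 0. 2a->1: no, a/baa meet in 1. 2a->2: no, abba/baa meet in 2. Open state 3: 2a->3.
aab: 2b undefined. 2b->0: ok.
aaaa: 3a undefined. 3a->0: ok.
baab: 3b undefined. 3b->0: ok.
All examples now run through 4 states with every (state, symbol) defined. Accept strings end in {0,1,2}, Reject strings end in {3}; accept={0,1,2}.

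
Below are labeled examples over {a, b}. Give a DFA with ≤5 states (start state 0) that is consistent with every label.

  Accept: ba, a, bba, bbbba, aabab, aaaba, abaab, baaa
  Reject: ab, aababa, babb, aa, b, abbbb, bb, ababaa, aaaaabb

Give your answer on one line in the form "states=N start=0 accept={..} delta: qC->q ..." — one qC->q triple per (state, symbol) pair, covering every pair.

states=3 start=0 accept={1} delta: 0a->1 0b->0 1a->2 1b->0 2a->1 2b->1

Fold the examples into a partial DFA from state 0: repeatedly fix the first undefined (state, symbol) met by the shortest-then-alphabetical prefix, trying targets in increasing order and rejecting any under which an Accept and a Reject string meet in one state with the same remainder; add a state when all current targets are rejected. Accepting states are where Accept strings end.
a: 0a undefined. 0a->0: no, a/aa meet in 0. Open state 1: 0a->1.
b: 0b undefined. 0b->0: ok.
aa: 1a undefined. 1a->0: no, aabab/ab meet in 1 with "b" left. 1a->1: no, ba/aa meet in 1. Open state 2: 1a->2.
ab: 1b undefined. 1b->0: ok.
aaa: 2a undefined. 2a->0: no, baaa/ab meet in 0. 2a->1: ok.
aab: 2b undefined. 2b->0: no, ba/aababa meet in 1. 2b->1: ok.
All examples now run through 3 states with every (state, symbol) defined. Accept strings end in {1}, Reject strings end in {0,2}; accept={1}.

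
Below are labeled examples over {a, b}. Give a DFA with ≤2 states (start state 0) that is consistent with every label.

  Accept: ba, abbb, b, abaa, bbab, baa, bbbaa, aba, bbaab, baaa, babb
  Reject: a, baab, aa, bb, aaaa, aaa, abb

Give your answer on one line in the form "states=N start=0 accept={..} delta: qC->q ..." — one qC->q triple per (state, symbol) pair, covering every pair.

states=2 start=0 accept={1} delta: 0a->0 0b->1 1a->1 1b->0

Fold the examples into a partial DFA from state 0: repeatedly fix the first undefined (state, symbol) met by the shortest-then-alphabetical prefix, trying targets in increasing order and rejecting any under which an Accept and a Reject string meet in one state with the same remainder; add a state when all current targets are rejected. Accepting states are where Accept strings end.
a: 0a undefined. 0a->0: ok.
b: 0b undefined. 0b->0: no, ba/a meet in 0. Open state 1: 0b->1.
ba: 1a undefined. 1a->0: no, ba/a meet in 0. 1a->1: ok.
bb: 1b undefined. 1b->0: ok.
All examples now run through 2 states with every (state, symbol) defined. Accept strings end in {1}, Reject strings end in {0}; accept={1}.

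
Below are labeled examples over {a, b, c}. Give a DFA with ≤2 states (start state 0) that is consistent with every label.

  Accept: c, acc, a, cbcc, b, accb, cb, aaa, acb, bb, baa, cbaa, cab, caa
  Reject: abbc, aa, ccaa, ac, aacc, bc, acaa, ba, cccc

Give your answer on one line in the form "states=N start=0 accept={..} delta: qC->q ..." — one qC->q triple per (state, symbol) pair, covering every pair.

Grow the machine one transition at a time. Run the examples from 0; the earliest place one falls off (shortest prefix, ties alphabetical) gets sent to the lowest-numbered state that keeps every Accept/Reject pair distinguishable — a pair clashes when both reach the same state with identical unread suffix — and to a fresh state only if none does.
a: 0a undefined. 0a->0: no, c/ac meet in 0 with "c" left. Open state 1: 0a->1.
b: 0b undefined. 0b->0: no, c/bc meet in 0 with "c" left. 0b->1: ok.
c: 0c undefined. 0c->0: no, c/cccc meet in 0. 0c->1: ok.
aa: 1a undefined. 1a->0: ok.
ab: 1b undefined. 1b->0: no, cbcc/abbc meet in 1 with "c" left. 1b->1: ok.
ac: 1c undefined. 1c->0: ok.
All examples now run through 2 states with every (state, symbol) defined. Accept strings end in {1}, Reject strings end in {0}; accept={1}.

states=2 start=0 accept={1} delta: 0a->1 0b->1 0c->1 1a->0 1b->1 1c->0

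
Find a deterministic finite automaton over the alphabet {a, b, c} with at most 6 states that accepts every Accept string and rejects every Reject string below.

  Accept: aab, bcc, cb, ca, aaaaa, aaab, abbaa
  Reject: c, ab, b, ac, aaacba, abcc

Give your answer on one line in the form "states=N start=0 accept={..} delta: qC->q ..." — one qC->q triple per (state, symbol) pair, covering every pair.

Grow the machine one transition at a time. Run the examples from 0; the earliest place one falls off (shortest prefix, ties alphabetical) gets sent to the lowest-numbered state that keeps every Accept/Reject pair distinguishable — a pair clashes when both reach the same state with identical unread suffix — and to a fresh state only if none does.
a: 0a undefined. 0a->0: no, aab/ab meet in 0 with "b" left. Open state 1: 0a->1.
b: 0b undefined. 0b->0: ok.
c: 0c undefined. 0c->0: no, bcc/c meet in 0. 0c->1: no, bcc/ac meet in 1 with "c" left. Open state 2: 0c->2.
aa: 1a undefined. 1a->0: no, aab/b meet in 0. 1a->1: no, aab/ab meet in 1 with "b" left. 1a->2: ok.
ab: 1b undefined. 1b->0: no, bcc/abcc meet in 2 with "c" left. 1b->1: ok.
ac: 1c undefined. 1c->0: ok.
ca: 2a undefined. 2a->0: no, ca/b meet in 0. 2a->1: no, ca/ab meet in 1. 2a->2: no, ca/c meet in 2. Open state 3: 2a->3.
cb: 2b undefined. 2b->0: no, aab/b meet in 0. 2b->1: no, aab/ab meet in 1. 2b->2: no, aab/c meet in 2. 2b->3: ok.
bcc: 2c undefined. 2c->0: no, bcc/b meet in 0. 2c->1: no, bcc/ab meet in 1. 2c->2: no, bcc/c meet in 2. 2c->3: ok.
aaaa: 3a undefined. 3a->0: no, aaaaa/ab meet in 1. 3a->1: no, aaaaa/c meet in 2. 3a->2: ok.
aaab: 3b undefined. 3b->0: no, aaab/b meet in 0. 3b->1: no, aaab/ab meet in 1. 3b->2: no, aaab/c meet in 2. 3b->3: ok.
aaac: 3c undefined. 3c->0: ok.
All examples now run through 4 states with every (state, symbol) defined. Accept strings end in {3}, Reject strings end in {0,1,2}; accept={3}.

states=4 start=0 accept={3} delta: 0a->1 0b->0 0c->2 1a->2 1b->1 1c->0 2a->3 2b->3 2c->3 3a->2 3b->3 3c->0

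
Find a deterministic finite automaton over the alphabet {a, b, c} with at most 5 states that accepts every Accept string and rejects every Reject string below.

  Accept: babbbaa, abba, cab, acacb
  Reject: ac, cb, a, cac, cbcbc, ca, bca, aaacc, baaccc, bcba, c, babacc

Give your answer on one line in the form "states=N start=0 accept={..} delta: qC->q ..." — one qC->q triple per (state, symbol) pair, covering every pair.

states=4 start=0 accept={3} delta: 0a->0 0b->1 0c->1 1a->2 1b->2 1c->0 2a->3 2b->3 2c->2 3a->0 3b->0 3c->0

Grow the machine one transition at a time. Run the examples from 0; the earliest place one falls off (shortest prefix, ties alphabetical) gets sent to the lowest-numbered state that keeps every Accept/Reject pair distinguishable — a pair clashes when both reach the same state with identical unread suffix — and to a fresh state only if none does.
a: 0a undefined. 0a->0: ok.
b: 0b undefined. 0b->0: no, babbbaa/a meet in 0. Open state 1: 0b->1.
c: 0c undefined. 0c->0: no, cab/cb meet in 1. 0c->1: ok.
ba: 1a undefined. 1a->0: no, cab/ac meet in 1. 1a->1: no, cab/cb meet in 1 with "b" left. Open state 2: 1a->2.
bc: 1c undefined. 1c->0: ok.
cb: 1b undefined. 1b->0: no, abba/cb meet in 0. 1b->1: no, abba/ca meet in 2. 1b->2: ok.
baa: 2a undefined. 2a->0: no, abba/a meet in 0. 2a->1: no, abba/ac meet in 1. 2a->2: no, abba/cb meet in 2. Open state 3: 2a->3.
bab: 2b undefined. 2b->0: no, cab/a meet in 0. 2b->1: no, cab/ac meet in 1. 2b->2: no, cab/cb meet in 2. 2b->3: ok.
cac: 2c undefined. 2c->0: no, acacb/ac meet in 1. 2c->1: no, acacb/cb meet in 2. 2c->2: ok.
baac: 3c undefined. 3c->0: ok.
baba: 3a undefined. 3a->0: ok.
babb: 3b undefined. 3b->0: ok.
All examples now run through 4 states with every (state, symbol) defined. Accept strings end in {3}, Reject strings end in {0,1,2}; accept={3}.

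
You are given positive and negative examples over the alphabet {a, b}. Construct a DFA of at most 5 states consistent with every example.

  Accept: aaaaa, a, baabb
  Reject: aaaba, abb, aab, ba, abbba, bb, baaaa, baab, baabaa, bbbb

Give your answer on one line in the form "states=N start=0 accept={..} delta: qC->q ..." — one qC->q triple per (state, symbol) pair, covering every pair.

State merging on the prefix tree: take the shortest (then alphabetical) example prefix whose next move is undefined and point that move at state 0, else 1, else 2, ...; a target is out if some Accept/Reject pair would then sit in one state with the same input left (inseparable). If every existing state is out, open a new one.
a: 0a undefined. 0a->0: ok.
b: 0b undefined. 0b->0: no, aaaaa/aaaba meet in 0. Open state 1: 0b->1.
ba: 1a undefined. 1a->0: no, aaaaa/aaaba meet in 0. 1a->1: ok.
bb: 1b undefined. 1b->0: no, aaaaa/abb meet in 0. 1b->1: no, baabb/aaaba meet in 1. Open state 2: 1b->2.
bbb: 2b undefined. 2b->0: no, aaaaa/abbba meet in 0. 2b->1: no, baabb/aaaba meet in 1. 2b->2: no, baabb/abb meet in 2. Open state 3: 2b->3.
bbbb: 3b undefined. 3b->0: no, aaaaa/bbbb meet in 0. 3b->1: ok.
abbba: 3a undefined. 3a->0: no, aaaaa/abbba meet in 0. 3a->1: ok.
baaba: 2a undefined. 2a->0: no, aaaaa/baabaa meet in 0. 2a->1: ok.
All examples now run through 4 states with every (state, symbol) defined. Accept strings end in {0,3}, Reject strings end in {1,2}; accept={0,3}.

states=4 start=0 accept={0,3} delta: 0a->0 0b->1 1a->1 1b->2 2a->1 2b->3 3a->1 3b->1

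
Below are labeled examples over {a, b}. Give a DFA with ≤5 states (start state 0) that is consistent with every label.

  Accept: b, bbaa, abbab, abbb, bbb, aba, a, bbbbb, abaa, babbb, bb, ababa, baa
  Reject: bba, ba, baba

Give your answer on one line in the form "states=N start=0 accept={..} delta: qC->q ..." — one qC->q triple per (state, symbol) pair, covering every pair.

Grow the machine one transition at a time. Run the examples from 0; the earliest place one falls off (shortest prefix, ties alphabetical) gets sent to the lowest-numbered state that keeps every Accept/Reject pair distinguishable — a pair clashes when both reach the same state with identical unread suffix — and to a fresh state only if none does.
a: 0a undefined. 0a->0: no, aba/ba meet in 0 with "ba" left. Open state 1: 0a->1.
b: 0b undefined. 0b->0: no, aba/baba meet in 1 with "ba" left. 0b->1: no, aba/bba meet in 1 with "ba" left. Open state 2: 0b->2.
ab: 1b undefined. 1b->0: ok.
ba: 2a undefined. 2a->0: ok.
bb: 2b undefined. 2b->0: no, abbb/ba meet in 0. 2b->1: no, bbb/ba meet in 0. 2b->2: ok.
abaa: 1a undefined. 1a->0: no, abaa/bba meet in 0. 1a->1: ok.
All examples now run through 3 states with every (state, symbol) defined. Accept strings end in {1,2}, Reject strings end in {0}; accept={1,2}.

states=3 start=0 accept={1,2} delta: 0a->1 0b->2 1a->1 1b->0 2a->0 2b->2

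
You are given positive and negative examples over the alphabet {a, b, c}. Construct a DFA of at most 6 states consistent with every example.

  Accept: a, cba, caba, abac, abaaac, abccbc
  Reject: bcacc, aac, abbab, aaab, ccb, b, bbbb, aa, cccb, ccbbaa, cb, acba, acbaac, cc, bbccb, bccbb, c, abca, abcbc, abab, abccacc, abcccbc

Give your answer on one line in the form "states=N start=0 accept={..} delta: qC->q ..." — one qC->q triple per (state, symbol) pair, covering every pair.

Fold the examples into a partial DFA from state 0: repeatedly fix the first undefined (state, symbol) met by the shortest-then-alphabetical prefix, trying targets in increasing order and rejecting any under which an Accept and a Reject string meet in one state with the same remainder; add a state when all current targets are rejected. Accepting states are where Accept strings end.
a: 0a undefined. 0a->0: no, a/aa meet in 0. Open state 1: 0a->1.
b: 0b undefined. 0b->0: ok.
c: 0c undefined. 0c->0: ok.
aa: 1a undefined. 1a->0: ok.
ab: 1b undefined. 1b->0: no, a/abca meet in 1. 1b->1: no, a/aaab meet in 1. Open state 2: 1b->2.
ac: 1c undefined. 1c->0: no, a/acba meet in 1. 1c->1: no, a/bcacc meet in 1. 1c->2: ok.
aba: 2a undefined. 2a->0: no, caba/aac meet in 0. 2a->1: no, abac/aaab meet in 2. 2a->2: no, caba/aaab meet in 2. Open state 3: 2a->3.
abb: 2b undefined. 2b->0: no, a/acba meet in 1. 2b->1: ok.
abc: 2c undefined. 2c->0: no, a/abca meet in 1. 2c->1: no, a/bcacc meet in 1. 2c->2: no, caba/abca meet in 3. 2c->3: no, caba/bcacc meet in 3. Open state 4: 2c->4.
abaa: 3a undefined. 3a->0: no, abaaac/aaab meet in 2. 3a->1: no, abaaac/aac meet in 0. 3a->2: ok.
abab: 3b undefined. 3b->0: ok.
abac: 3c undefined. 3c->0: no, abac/aac meet in 0. 3c->1: ok.
abca: 4a undefined. 4a->0: ok.
abcb: 4b undefined. 4b->0: ok.
abcc: 4c undefined. 4c->0: no, abccbc/aac meet in 0. 4c->1: no, abccbc/bcacc meet in 4. 4c->2: no, abccbc/aaab meet in 2. 4c->3: no, caba/abccacc meet in 3. 4c->4: no, abccbc/aac meet in 0. Open state 5: 4c->5.
abcca: 5a undefined. 5a->0: ok.
abccb: 5b undefined. 5b->0: no, abccbc/aac meet in 0. 5b->1: no, abccbc/aaab meet in 2. 5b->2: no, abccbc/bcacc meet in 4. 5b->3: ok.
abccc: 5c undefined. 5c->0: ok.
All examples now run through 6 states with every (state, symbol) defined. Accept strings end in {1,3}, Reject strings end in {0,2,4}; accept={1,3}.

states=6 start=0 accept={1,3} delta: 0a->1 0b->0 0c->0 1a->0 1b->2 1c->2 2a->3 2b->1 2c->4 3a->2 3b->0 3c->1 4a->0 4b->0 4c->5 5a->0 5b->3 5c->0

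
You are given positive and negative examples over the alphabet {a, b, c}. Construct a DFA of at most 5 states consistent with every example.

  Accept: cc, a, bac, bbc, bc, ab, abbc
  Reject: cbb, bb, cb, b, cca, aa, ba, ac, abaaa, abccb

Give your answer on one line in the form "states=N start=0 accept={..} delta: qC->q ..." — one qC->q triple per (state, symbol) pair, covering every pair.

states=4 start=0 accept={1,3} delta: 0a->1 0b->2 0c->2 1a->0 1b->3 1c->0 2a->2 2b->2 2c->1 3a->0 3b->2 3c->0

Fold the examples into a partial DFA from state 0: repeatedly fix the first undefined (state, symbol) met by the shortest-then-alphabetical prefix, trying targets in increasing order and rejecting any under which an Accept and a Reject string meet in one state with the same remainder; add a state when all current targets are rejected. Accepting states are where Accept strings end.
a: 0a undefined. 0a->0: no, a/aa meet in 0. Open state 1: 0a->1.
b: 0b undefined. 0b->0: no, a/ba meet in 1. 0b->1: no, a/b meet in 1. Open state 2: 0b->2.
c: 0c undefined. 0c->0: no, a/cca meet in 1. 0c->1: no, cc/ac meet in 1 with "c" left. 0c->2: ok.
aa: 1a undefined. 1a->0: ok.
ab: 1b undefined. 1b->0: no, a/abaaa meet in 1. 1b->1: no, abbc/ac meet in 1 with "c" left. 1b->2: no, ab/b meet in 2. Open state 3: 1b->3.
ac: 1c undefined. 1c->0: ok.
ba: 2a undefined. 2a->0: no, bac/b meet in 2. 2a->1: no, a/ba meet in 1. 2a->2: ok.
bb: 2b undefined. 2b->0: no, bbc/cbb meet in 2. 2b->1: no, a/bb meet in 1. 2b->2: ok.
bc: 2c undefined. 2c->0: no, cc/aa meet in 0. 2c->1: ok.
aba: 3a undefined. 3a->0: ok.
abb: 3b undefined. 3b->0: no, abbc/cbb meet in 2. 3b->1: no, abbc/cca meet in 0. 3b->2: ok.
abc: 3c undefined. 3c->0: ok.
All examples now run through 4 states with every (state, symbol) defined. Accept strings end in {1,3}, Reject strings end in {0,2}; accept={1,3}.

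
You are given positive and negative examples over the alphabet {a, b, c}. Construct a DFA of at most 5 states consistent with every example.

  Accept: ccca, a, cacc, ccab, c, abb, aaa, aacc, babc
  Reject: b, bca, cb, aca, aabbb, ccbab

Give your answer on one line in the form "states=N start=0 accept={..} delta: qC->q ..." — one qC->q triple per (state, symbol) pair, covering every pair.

states=4 start=0 accept={0,2,3} delta: 0a->0 0b->1 0c->2 1a->0 1b->0 1c->2 2a->1 2b->1 2c->3 3a->1 3b->0 3c->0

Fold the examples into a partial DFA from state 0: repeatedly fix the first undefined (state, symbol) met by the shortest-then-alphabetical prefix, trying targets in increasing order and rejecting any under which an Accept and a Reject string meet in one state with the same remainder; add a state when all current targets are rejected. Accepting states are where Accept strings end.
a: 0a undefined. 0a->0: ok.
b: 0b undefined. 0b->0: no, a/b meet in 0. Open state 1: 0b->1.
c: 0c undefined. 0c->0: no, ccca/aca meet in 0. 0c->1: no, c/b meet in 1. Open state 2: 0c->2.
ba: 1a undefined. 1a->0: ok.
bc: 1c undefined. 1c->0: no, a/bca meet in 0. 1c->1: no, a/bca meet in 0. 1c->2: ok.
ca: 2a undefined. 2a->0: no, a/bca meet in 0. 2a->1: ok.
cb: 2b undefined. 2b->0: no, a/cb meet in 0. 2b->1: ok.
cc: 2c undefined. 2c->0: no, ccca/b meet in 1. 2c->1: no, ccca/b meet in 1. 2c->2: no, ccca/b meet in 1. Open state 3: 2c->3.
abb: 1b undefined. 1b->0: ok.
cca: 3a undefined. 3a->0: no, ccab/b meet in 1. 3a->1: ok.
ccb: 3b undefined. 3b->0: ok.
ccc: 3c undefined. 3c->0: ok.
All examples now run through 4 states with every (state, symbol) defined. Accept strings end in {0,2,3}, Reject strings end in {1}; accept={0,2,3}.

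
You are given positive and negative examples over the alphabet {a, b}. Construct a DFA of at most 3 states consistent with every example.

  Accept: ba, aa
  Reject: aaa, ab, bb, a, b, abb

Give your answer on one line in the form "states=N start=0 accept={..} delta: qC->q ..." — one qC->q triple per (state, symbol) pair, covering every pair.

states=2 start=0 accept={0} delta: 0a->1 0b->1 1a->0 1b->1

Fold the examples into a partial DFA from state 0: repeatedly fix the first undefined (state, symbol) met by the shortest-then-alphabetical prefix, trying targets in increasing order and rejecting any under which an Accept and a Reject string meet in one state with the same remainder; add a state when all current targets are rejected. Accepting states are where Accept strings end.
a: 0a undefined. 0a->0: no, aa/aaa meet in 0. Open state 1: 0a->1.
b: 0b undefined. 0b->0: no, ba/a meet in 1. 0b->1: ok.
aa: 1a undefined. 1a->0: ok.
ab: 1b undefined. 1b->0: no, ba/ab meet in 0. 1b->1: ok.
All examples now run through 2 states with every (state, symbol) defined. Accept strings end in {0}, Reject strings end in {1}; accept={0}.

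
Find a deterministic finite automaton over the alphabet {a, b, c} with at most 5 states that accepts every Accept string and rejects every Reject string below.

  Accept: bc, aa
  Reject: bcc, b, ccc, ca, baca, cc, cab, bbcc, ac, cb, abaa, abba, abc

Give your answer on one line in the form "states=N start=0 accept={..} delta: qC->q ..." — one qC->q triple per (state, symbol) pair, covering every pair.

Fold the examples into a partial DFA from state 0: repeatedly fix the first undefined (state, symbol) met by the shortest-then-alphabetical prefix, trying targets in increasing order and rejecting any under which an Accept and a Reject string meet in one state with the same remainder; add a state when all current targets are rejected. Accepting states are where Accept strings end.
a: 0a undefined. 0a->0: no, bc/abc meet in 0 with "bc" left. Open state 1: 0a->1.
b: 0b undefined. 0b->0: ok.
c: 0c undefined. 0c->0: no, bc/bcc meet in 0. 0c->1: no, aa/ca meet in 1 with "a" left. Open state 2: 0c->2.
aa: 1a undefined. 1a->0: no, aa/b meet in 0. 1a->1: ok.
ab: 1b undefined. 1b->0: no, bc/abc meet in 2. 1b->1: no, aa/abaa meet in 1. 1b->2: ok.
ac: 1c undefined. 1c->0: no, aa/baca meet in 1. 1c->1: no, aa/baca meet in 1. 1c->2: no, bc/ac meet in 2. Open state 3: 1c->3.
ca: 2a undefined. 2a->0: no, aa/abaa meet in 1. 2a->1: no, bc/cab meet in 2. 2a->2: no, bc/ca meet in 2. 2a->3: ok.
cb: 2b undefined. 2b->0: no, aa/abba meet in 1. 2b->1: no, aa/cb meet in 1. 2b->2: no, bc/cb meet in 2. 2b->3: ok.
cc: 2c undefined. 2c->0: no, bc/ccc meet in 2. 2c->1: no, aa/bcc meet in 1. 2c->2: no, bc/bcc meet in 2. 2c->3: ok.
cab: 3b undefined. 3b->0: ok.
ccc: 3c undefined. 3c->0: ok.
abaa: 3a undefined. 3a->0: ok.
All examples now run through 4 states with every (state, symbol) defined. Accept strings end in {1,2}, Reject strings end in {0,3}; accept={1,2}.

states=4 start=0 accept={1,2} delta: 0a->1 0b->0 0c->2 1a->1 1b->2 1c->3 2a->3 2b->3 2c->3 3a->0 3b->0 3c->0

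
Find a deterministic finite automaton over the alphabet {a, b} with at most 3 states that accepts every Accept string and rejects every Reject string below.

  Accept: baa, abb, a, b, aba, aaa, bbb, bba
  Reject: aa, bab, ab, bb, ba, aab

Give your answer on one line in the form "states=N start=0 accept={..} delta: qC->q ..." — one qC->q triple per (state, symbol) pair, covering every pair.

states=3 start=0 accept={1} delta: 0a->1 0b->1 1a->2 1b->0 2a->1 2b->0

Grow the machine one transition at a time. Run the examples from 0; the earliest place one falls off (shortest prefix, ties alphabetical) gets sent to the lowest-numbered state that keeps every Accept/Reject pair distinguishable — a pair clashes when both reach the same state with identical unread suffix — and to a fresh state only if none does.
a: 0a undefined. 0a->0: no, abb/bb meet in 0 with "bb" left. Open state 1: 0a->1.
b: 0b undefined. 0b->0: no, baa/aa meet in 1 with "a" left. 0b->1: ok.
aa: 1a undefined. 1a->0: no, baa/bab meet in 1. 1a->1: no, baa/aa meet in 1. Open state 2: 1a->2.
ab: 1b undefined. 1b->0: ok.
aaa: 2a undefined. 2a->0: no, baa/ab meet in 0. 2a->1: ok.
aab: 2b undefined. 2b->0: ok.
All examples now run through 3 states with every (state, symbol) defined. Accept strings end in {1}, Reject strings end in {0,2}; accept={1}.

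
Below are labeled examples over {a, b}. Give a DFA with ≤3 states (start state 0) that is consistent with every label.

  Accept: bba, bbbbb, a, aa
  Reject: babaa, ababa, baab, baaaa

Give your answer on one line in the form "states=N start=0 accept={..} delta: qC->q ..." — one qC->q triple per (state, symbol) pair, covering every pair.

states=3 start=0 accept={0,1} delta: 0a->0 0b->1 1a->2 1b->0 2a->2 2b->2

Fold the examples into a partial DFA from state 0: repeatedly fix the first undefined (state, symbol) met by the shortest-then-alphabetical prefix, trying targets in increasing order and rejecting any under which an Accept and a Reject string meet in one state with the same remainder; add a state when all current targets are rejected. Accepting states are where Accept strings end.
a: 0a undefined. 0a->0: ok.
b: 0b undefined. 0b->0: no, bba/babaa meet in 0. Open state 1: 0b->1.
ba: 1a undefined. 1a->0: no, a/babaa meet in 0. 1a->1: no, bba/ababa meet in 1 with "ba" left. Open state 2: 1a->2.
bb: 1b undefined. 1b->0: ok.
baa: 2a undefined. 2a->0: no, bba/baaaa meet in 0. 2a->1: no, bba/baab meet in 0. 2a->2: ok.
bab: 2b undefined. 2b->0: no, bba/babaa meet in 0. 2b->1: no, bbbbb/baab meet in 1. 2b->2: ok.
All examples now run through 3 states with every (state, symbol) defined. Accept strings end in {0,1}, Reject strings end in {2}; accept={0,1}.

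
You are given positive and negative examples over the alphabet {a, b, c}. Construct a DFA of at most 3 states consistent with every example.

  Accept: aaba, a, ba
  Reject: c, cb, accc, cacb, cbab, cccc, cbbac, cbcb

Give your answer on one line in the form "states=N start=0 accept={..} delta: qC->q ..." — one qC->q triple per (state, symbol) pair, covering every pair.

states=3 start=0 accept={0} delta: 0a->0 0b->0 0c->1 1a->0 1b->2 1c->1 2a->1 2b->0 2c->1

Fold the examples into a partial DFA from state 0: repeatedly fix the first undefined (state, symbol) met by the shortest-then-alphabetical prefix, trying targets in increasing order and rejecting any under which an Accept and a Reject string meet in one state with the same remainder; add a state when all current targets are rejected. Accepting states are where Accept strings end.
a: 0a undefined. 0a->0: ok.
b: 0b undefined. 0b->0: ok.
c: 0c undefined. 0c->0: no, aaba/c meet in 0. Open state 1: 0c->1.
ca: 1a undefined. 1a->0: ok.
cb: 1b undefined. 1b->0: no, aaba/cb meet in 0. 1b->1: no, aaba/cbab meet in 0. Open state 2: 1b->2.
cc: 1c undefined. 1c->0: no, aaba/cccc meet in 0. 1c->1: ok.
cba: 2a undefined. 2a->0: no, aaba/cbab meet in 0. 2a->1: ok.
cbb: 2b undefined. 2b->0: ok.
cbc: 2c undefined. 2c->0: no, aaba/cbcb meet in 0. 2c->1: ok.
All examples now run through 3 states with every (state, symbol) defined. Accept strings end in {0}, Reject strings end in {1,2}; accept={0}.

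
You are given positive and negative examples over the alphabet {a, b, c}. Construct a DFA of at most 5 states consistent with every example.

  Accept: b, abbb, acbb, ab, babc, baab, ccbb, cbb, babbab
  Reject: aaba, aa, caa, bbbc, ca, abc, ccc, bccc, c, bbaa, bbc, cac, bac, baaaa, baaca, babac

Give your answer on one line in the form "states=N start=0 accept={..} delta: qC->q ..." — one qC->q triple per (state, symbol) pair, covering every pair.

Fold the examples into a partial DFA from state 0: repeatedly fix the first undefined (state, symbol) met by the shortest-then-alphabetical prefix, trying targets in increasing order and rejecting any under which an Accept and a Reject string meet in one state with the same remainder; add a state when all current targets are rejected. Accepting states are where Accept strings end.
a: 0a undefined. 0a->0: ok.
b: 0b undefined. 0b->0: no, b/aaba meet in 0. Open state 1: 0b->1.
c: 0c undefined. 0c->0: ok.
ba: 1a undefined. 1a->0: no, babc/abc meet in 1 with "c" left. 1a->1: no, b/aaba meet in 1. Open state 2: 1a->2.
bb: 1b undefined. 1b->0: no, acbb/aa meet in 0. 1b->1: ok.
bc: 1c undefined. 1c->0: ok.
baa: 2a undefined. 2a->0: ok.
bab: 2b undefined. 2b->0: no, babc/aa meet in 0. 2b->1: no, babc/aa meet in 0. 2b->2: no, babc/bac meet in 2 with "c" left. Open state 3: 2b->3.
bac: 2c undefined. 2c->0: ok.
baba: 3a undefined. 3a->0: ok.
babb: 3b undefined. 3b->0: ok.
babc: 3c undefined. 3c->0: no, babc/aa meet in 0. 3c->1: ok.
All examples now run through 4 states with every (state, symbol) defined. Accept strings end in {1}, Reject strings end in {0,2}; accept={1}.

states=4 start=0 accept={1} delta: 0a->0 0b->1 0c->0 1a->2 1b->1 1c->0 2a->0 2b->3 2c->0 3a->0 3b->0 3c->1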